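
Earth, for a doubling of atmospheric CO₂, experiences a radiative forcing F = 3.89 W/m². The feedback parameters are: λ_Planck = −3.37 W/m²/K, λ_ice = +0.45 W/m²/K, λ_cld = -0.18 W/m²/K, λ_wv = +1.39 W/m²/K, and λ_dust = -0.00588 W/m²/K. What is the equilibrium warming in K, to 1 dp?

2.3 K

Net feedback parameter λ = (−3.37) + (+0.45) + (-0.18) + (+1.39) + (-0.00588) = -1.71588 W/m²/K.
ΔT = −F/λ = −3.89/(-1.71588) = 2.3 K.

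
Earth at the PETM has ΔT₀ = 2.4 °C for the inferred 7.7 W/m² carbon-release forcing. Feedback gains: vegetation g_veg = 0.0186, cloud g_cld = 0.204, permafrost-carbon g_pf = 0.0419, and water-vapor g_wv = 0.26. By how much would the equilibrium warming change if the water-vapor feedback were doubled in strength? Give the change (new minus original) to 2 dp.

Original: g = 0.5245, ΔT = 2.4/(1−0.5245) = 5.0473 °C.
With doubled water-vapor: g' = 0.7845, ΔT' = 2.4/(1−0.7845) = 11.1369 °C.
Change = 11.1369 − 5.0473 = 6.09 °C.

6.09 °C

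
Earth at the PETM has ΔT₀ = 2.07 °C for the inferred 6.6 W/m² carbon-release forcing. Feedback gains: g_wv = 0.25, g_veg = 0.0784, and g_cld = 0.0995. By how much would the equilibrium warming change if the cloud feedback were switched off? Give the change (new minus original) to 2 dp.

Original: g = 0.4279, ΔT = 2.07/(1−0.4279) = 3.6182 °C.
Without cloud: g' = 0.3284, ΔT' = 2.07/(1−0.3284) = 3.0822 °C.
Change = 3.0822 − 3.6182 = -0.54 °C.

-0.54 °C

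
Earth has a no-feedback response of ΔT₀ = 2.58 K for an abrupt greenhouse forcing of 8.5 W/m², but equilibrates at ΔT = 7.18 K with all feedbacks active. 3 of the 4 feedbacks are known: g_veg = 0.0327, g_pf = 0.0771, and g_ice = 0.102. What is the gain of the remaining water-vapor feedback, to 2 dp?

0.43

Amplification A = ΔT/ΔT₀ = 7.18/2.58 = 2.783.
Total gain g = 1 − 1/A = 1 − 1/2.783 = 0.6407.
Known gains sum to 0.0327 + 0.0771 + 0.102 = 0.2118.
g_wv = 0.6407 − 0.2118 = 0.43.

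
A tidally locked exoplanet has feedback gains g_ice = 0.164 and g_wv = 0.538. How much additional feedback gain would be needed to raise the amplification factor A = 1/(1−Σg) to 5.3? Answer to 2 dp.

Current total gain = 0.702.
Target gain for A = 5.3: g* = 1 − 1/5.3 = 0.8113.
Additional gain needed = 0.8113 − 0.702 = 0.11.

0.11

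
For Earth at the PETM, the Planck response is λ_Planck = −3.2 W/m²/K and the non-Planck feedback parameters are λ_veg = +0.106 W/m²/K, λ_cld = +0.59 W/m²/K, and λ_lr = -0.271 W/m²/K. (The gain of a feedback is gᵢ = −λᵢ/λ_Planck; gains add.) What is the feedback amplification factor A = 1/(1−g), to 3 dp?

1.153

Convert to gains: g_veg = 0.106/3.2 = 0.03312; g_cld = 0.59/3.2 = 0.1844; g_lr = -0.271/3.2 = -0.08469.
Total gain g = 0.13283.
A = 1/(1 − 0.13283) = 1.153.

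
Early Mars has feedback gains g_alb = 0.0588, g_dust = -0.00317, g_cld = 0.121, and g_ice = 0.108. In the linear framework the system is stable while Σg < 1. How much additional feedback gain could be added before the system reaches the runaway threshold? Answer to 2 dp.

Current total gain = 0.0588 − 0.00317 + 0.121 + 0.108 = 0.28463.
Margin to runaway = 1 − 0.28463 = 0.72.

0.72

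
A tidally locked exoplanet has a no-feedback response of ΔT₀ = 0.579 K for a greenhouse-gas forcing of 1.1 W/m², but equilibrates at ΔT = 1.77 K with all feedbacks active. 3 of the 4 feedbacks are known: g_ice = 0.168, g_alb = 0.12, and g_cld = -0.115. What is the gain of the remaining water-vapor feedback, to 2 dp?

Amplification A = ΔT/ΔT₀ = 1.77/0.579 = 3.057.
Total gain g = 1 − 1/A = 1 − 1/3.057 = 0.6729.
Known gains sum to 0.168 + 0.12 − 0.115 = 0.173.
g_wv = 0.6729 − 0.173 = 0.50.

0.50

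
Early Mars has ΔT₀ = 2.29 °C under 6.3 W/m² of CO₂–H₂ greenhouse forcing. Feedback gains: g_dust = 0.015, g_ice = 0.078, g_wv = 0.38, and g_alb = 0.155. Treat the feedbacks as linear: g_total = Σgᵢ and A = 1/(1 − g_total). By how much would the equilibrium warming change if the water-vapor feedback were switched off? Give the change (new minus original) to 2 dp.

-3.11 °C

Original: g = 0.628, ΔT = 2.29/(1−0.628) = 6.1559 °C.
Without water-vapor: g' = 0.248, ΔT' = 2.29/(1−0.248) = 3.0452 °C.
Change = 3.0452 − 6.1559 = -3.11 °C.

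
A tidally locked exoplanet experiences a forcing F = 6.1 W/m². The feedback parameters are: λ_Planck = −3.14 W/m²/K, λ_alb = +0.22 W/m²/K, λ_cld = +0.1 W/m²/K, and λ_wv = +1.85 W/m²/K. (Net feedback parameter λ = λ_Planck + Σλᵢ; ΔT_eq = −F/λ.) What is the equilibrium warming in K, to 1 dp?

Net feedback parameter λ = (−3.14) + (+0.22) + (+0.1) + (+1.85) = -0.97 W/m²/K.
ΔT = −F/λ = −6.1/(-0.97) = 6.3 K.

6.3 K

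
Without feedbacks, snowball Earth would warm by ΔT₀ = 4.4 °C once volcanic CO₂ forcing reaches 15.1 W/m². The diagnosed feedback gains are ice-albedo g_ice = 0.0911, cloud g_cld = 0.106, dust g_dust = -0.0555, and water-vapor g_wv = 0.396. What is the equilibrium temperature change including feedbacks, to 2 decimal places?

Total gain g = 0.0911 + 0.106 − 0.0555 + 0.396 = 0.5376.
Amplification A = 1/(1 − 0.5376) = 2.163.
ΔT = 4.4 × 2.163 = 9.52 °C.

9.52 °C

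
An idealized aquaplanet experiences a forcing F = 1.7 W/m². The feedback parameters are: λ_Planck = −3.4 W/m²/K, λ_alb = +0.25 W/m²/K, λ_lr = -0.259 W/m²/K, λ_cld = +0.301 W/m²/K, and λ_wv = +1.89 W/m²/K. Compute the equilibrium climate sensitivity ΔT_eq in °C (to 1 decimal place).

1.4 °C

Net feedback parameter λ = (−3.4) + (+0.25) + (-0.259) + (+0.301) + (+1.89) = -1.218 W/m²/K.
ΔT = −F/λ = −1.7/(-1.218) = 1.4 °C.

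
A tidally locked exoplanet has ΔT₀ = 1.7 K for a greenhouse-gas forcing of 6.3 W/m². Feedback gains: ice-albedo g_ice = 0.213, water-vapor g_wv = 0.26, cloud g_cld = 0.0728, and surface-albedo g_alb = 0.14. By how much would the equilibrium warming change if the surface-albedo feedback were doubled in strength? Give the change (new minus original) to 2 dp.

4.35 K

Original: g = 0.6858, ΔT = 1.7/(1−0.6858) = 5.4106 K.
With doubled surface-albedo: g' = 0.8258, ΔT' = 1.7/(1−0.8258) = 9.7589 K.
Change = 9.7589 − 5.4106 = 4.35 K.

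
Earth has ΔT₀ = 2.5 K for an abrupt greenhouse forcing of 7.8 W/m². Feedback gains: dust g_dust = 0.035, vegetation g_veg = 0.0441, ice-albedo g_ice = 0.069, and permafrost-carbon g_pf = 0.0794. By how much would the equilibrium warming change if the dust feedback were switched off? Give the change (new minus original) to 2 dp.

-0.14 K

Original: g = 0.2275, ΔT = 2.5/(1−0.2275) = 3.2362 K.
Without dust: g' = 0.1925, ΔT' = 2.5/(1−0.1925) = 3.0960 K.
Change = 3.0960 − 3.2362 = -0.14 K.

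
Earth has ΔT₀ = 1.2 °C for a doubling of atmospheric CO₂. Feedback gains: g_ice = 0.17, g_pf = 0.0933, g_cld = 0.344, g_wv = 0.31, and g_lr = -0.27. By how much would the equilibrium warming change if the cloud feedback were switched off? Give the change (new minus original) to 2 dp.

Original: g = 0.6473, ΔT = 1.2/(1−0.6473) = 3.4023 °C.
Without cloud: g' = 0.3033, ΔT' = 1.2/(1−0.3033) = 1.7224 °C.
Change = 1.7224 − 3.4023 = -1.68 °C.

-1.68 °C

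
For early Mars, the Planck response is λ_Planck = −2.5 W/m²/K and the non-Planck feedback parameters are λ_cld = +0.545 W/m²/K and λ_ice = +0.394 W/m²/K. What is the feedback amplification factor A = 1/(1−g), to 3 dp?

1.602

Convert to gains: g_cld = 0.545/2.5 = 0.218; g_ice = 0.394/2.5 = 0.1576.
Total gain g = 0.3756.
A = 1/(1 − 0.3756) = 1.602.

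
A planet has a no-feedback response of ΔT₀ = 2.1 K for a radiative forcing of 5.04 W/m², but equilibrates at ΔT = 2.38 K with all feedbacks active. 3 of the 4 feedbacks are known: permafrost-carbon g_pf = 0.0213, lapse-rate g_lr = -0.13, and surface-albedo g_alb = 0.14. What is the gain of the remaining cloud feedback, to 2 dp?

0.09

Amplification A = ΔT/ΔT₀ = 2.38/2.1 = 1.133.
Total gain g = 1 − 1/A = 1 − 1/1.133 = 0.1174.
Known gains sum to 0.0213 − 0.13 + 0.14 = 0.0313.
g_cld = 0.1174 − 0.0313 = 0.09.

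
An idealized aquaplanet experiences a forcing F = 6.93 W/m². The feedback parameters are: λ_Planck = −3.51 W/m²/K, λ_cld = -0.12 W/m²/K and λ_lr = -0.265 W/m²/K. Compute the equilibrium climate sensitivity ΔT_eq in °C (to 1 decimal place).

Net feedback parameter λ = (−3.51) + (-0.12) + (-0.265) = -3.895 W/m²/K.
ΔT = −F/λ = −6.93/(-3.895) = 1.8 °C.

1.8 °C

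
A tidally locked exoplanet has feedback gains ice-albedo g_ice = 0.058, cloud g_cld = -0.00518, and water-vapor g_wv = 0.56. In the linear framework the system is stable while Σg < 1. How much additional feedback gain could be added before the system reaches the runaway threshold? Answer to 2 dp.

Current total gain = 0.058 − 0.00518 + 0.56 = 0.61282.
Margin to runaway = 1 − 0.61282 = 0.39.

0.39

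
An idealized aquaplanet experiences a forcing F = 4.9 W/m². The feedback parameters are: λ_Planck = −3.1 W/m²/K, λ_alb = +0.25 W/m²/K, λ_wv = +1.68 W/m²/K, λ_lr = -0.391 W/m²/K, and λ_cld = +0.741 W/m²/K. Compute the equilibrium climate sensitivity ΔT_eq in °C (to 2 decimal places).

5.98 °C

Net feedback parameter λ = (−3.1) + (+0.25) + (+1.68) + (-0.391) + (+0.741) = -0.82 W/m²/K.
ΔT = −F/λ = −4.9/(-0.82) = 5.98 °C.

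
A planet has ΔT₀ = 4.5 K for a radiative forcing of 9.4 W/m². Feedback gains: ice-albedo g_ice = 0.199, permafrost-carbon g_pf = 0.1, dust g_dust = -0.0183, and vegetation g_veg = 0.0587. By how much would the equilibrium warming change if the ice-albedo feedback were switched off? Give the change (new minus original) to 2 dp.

Original: g = 0.3394, ΔT = 4.5/(1−0.3394) = 6.8120 K.
Without ice-albedo: g' = 0.1404, ΔT' = 4.5/(1−0.1404) = 5.2350 K.
Change = 5.2350 − 6.8120 = -1.58 K.

-1.58 K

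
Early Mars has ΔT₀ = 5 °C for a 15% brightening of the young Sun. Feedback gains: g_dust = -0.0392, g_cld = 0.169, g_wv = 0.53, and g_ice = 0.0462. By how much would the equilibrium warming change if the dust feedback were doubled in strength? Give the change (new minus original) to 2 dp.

Original: g = 0.706, ΔT = 5/(1−0.706) = 17.0068 °C.
With doubled dust: g' = 0.6668, ΔT' = 5/(1−0.6668) = 15.0060 °C.
Change = 15.0060 − 17.0068 = -2.00 °C.

-2.00 °C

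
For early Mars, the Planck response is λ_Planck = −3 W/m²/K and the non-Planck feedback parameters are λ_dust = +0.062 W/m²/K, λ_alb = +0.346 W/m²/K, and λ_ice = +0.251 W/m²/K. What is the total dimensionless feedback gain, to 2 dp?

Convert to gains: g_dust = 0.062/3 = 0.02067; g_alb = 0.346/3 = 0.1153; g_ice = 0.251/3 = 0.08367.
Total gain g = 0.21964.

0.22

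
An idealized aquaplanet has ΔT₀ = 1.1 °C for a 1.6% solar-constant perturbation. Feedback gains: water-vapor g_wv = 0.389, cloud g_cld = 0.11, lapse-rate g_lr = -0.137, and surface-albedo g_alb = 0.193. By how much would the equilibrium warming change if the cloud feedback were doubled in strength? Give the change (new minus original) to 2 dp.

0.81 °C

Original: g = 0.555, ΔT = 1.1/(1−0.555) = 2.4719 °C.
With doubled cloud: g' = 0.665, ΔT' = 1.1/(1−0.665) = 3.2836 °C.
Change = 3.2836 − 2.4719 = 0.81 °C.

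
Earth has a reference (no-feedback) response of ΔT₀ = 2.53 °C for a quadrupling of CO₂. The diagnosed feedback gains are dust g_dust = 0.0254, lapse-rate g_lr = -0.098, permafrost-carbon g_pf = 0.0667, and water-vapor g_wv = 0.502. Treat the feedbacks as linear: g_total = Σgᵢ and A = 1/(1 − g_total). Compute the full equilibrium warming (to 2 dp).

Total gain g = 0.0254 − 0.098 + 0.0667 + 0.502 = 0.4961.
Amplification A = 1/(1 − 0.4961) = 1.985.
ΔT = 2.53 × 1.985 = 5.02 °C.

5.02 °C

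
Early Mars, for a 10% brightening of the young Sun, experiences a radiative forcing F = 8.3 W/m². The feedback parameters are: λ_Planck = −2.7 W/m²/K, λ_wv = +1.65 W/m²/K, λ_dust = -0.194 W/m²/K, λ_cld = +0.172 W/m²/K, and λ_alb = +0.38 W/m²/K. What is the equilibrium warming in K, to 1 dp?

Net feedback parameter λ = (−2.7) + (+1.65) + (-0.194) + (+0.172) + (+0.38) = -0.692 W/m²/K.
ΔT = −F/λ = −8.3/(-0.692) = 12.0 K.

12.0 K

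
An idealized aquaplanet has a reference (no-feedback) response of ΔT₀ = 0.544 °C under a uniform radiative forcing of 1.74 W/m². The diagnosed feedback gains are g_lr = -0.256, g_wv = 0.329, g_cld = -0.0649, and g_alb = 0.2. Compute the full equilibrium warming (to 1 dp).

0.7 °C

Total gain g = -0.256 + 0.329 − 0.0649 + 0.2 = 0.2081.
Amplification A = 1/(1 − 0.2081) = 1.263.
ΔT = 0.544 × 1.263 = 0.7 °C.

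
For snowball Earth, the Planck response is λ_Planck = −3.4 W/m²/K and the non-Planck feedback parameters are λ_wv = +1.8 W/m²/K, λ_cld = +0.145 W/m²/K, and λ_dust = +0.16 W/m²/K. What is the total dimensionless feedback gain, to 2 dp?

Convert to gains: g_wv = 1.8/3.4 = 0.5294; g_cld = 0.145/3.4 = 0.04265; g_dust = 0.16/3.4 = 0.04706.
Total gain g = 0.61911.

0.62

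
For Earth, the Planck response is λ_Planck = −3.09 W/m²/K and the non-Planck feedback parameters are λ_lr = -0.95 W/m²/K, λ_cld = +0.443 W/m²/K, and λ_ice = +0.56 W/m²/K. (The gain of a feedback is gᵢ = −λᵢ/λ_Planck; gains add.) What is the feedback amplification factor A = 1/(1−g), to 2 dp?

1.02

Convert to gains: g_lr = -0.95/3.09 = -0.3074; g_cld = 0.443/3.09 = 0.1434; g_ice = 0.56/3.09 = 0.1812.
Total gain g = 0.0172.
A = 1/(1 − 0.0172) = 1.02.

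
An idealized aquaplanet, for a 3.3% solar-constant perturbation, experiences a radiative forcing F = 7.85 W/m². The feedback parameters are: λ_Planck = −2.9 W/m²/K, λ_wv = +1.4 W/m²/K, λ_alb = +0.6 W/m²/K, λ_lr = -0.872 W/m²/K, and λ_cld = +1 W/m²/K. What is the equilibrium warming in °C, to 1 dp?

Net feedback parameter λ = (−2.9) + (+1.4) + (+0.6) + (-0.872) + (+1) = -0.772 W/m²/K.
ΔT = −F/λ = −7.85/(-0.772) = 10.2 °C.

10.2 °C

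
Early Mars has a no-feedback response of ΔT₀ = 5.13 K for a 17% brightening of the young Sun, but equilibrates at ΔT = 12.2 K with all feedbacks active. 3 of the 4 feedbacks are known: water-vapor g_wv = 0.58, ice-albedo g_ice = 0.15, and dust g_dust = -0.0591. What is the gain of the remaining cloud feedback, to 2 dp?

-0.09

Amplification A = ΔT/ΔT₀ = 12.2/5.13 = 2.378.
Total gain g = 1 − 1/A = 1 − 1/2.378 = 0.5795.
Known gains sum to 0.58 + 0.15 − 0.0591 = 0.6709.
g_cld = 0.5795 − 0.6709 = -0.09.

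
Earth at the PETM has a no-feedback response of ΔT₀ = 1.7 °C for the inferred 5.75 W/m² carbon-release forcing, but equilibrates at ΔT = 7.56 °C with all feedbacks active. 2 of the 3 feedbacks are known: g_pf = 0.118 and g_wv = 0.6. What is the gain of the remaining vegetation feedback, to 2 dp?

0.06

Amplification A = ΔT/ΔT₀ = 7.56/1.7 = 4.447.
Total gain g = 1 − 1/A = 1 − 1/4.447 = 0.7751.
Known gains sum to 0.118 + 0.6 = 0.718.
g_veg = 0.7751 − 0.718 = 0.06.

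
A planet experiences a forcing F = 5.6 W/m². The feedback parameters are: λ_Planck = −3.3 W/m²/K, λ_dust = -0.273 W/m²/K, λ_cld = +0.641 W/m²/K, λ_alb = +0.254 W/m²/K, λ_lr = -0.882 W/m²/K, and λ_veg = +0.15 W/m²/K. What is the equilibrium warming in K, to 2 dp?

1.64 K

Net feedback parameter λ = (−3.3) + (-0.273) + (+0.641) + (+0.254) + (-0.882) + (+0.15) = -3.41 W/m²/K.
ΔT = −F/λ = −5.6/(-3.41) = 1.64 K.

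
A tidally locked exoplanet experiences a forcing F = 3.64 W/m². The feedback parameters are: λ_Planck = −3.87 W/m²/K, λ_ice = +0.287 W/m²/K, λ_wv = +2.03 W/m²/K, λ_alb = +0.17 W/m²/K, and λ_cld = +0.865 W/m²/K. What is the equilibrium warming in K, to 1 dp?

7.0 K

Net feedback parameter λ = (−3.87) + (+0.287) + (+2.03) + (+0.17) + (+0.865) = -0.518 W/m²/K.
ΔT = −F/λ = −3.64/(-0.518) = 7.0 K.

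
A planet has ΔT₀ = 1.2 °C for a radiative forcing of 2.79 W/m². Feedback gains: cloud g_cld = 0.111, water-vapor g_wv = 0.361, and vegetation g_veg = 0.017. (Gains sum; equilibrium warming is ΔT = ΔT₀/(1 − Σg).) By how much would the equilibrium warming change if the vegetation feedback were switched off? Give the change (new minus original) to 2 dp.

-0.08 °C

Original: g = 0.489, ΔT = 1.2/(1−0.489) = 2.3483 °C.
Without vegetation: g' = 0.472, ΔT' = 1.2/(1−0.472) = 2.2727 °C.
Change = 2.2727 − 2.3483 = -0.08 °C.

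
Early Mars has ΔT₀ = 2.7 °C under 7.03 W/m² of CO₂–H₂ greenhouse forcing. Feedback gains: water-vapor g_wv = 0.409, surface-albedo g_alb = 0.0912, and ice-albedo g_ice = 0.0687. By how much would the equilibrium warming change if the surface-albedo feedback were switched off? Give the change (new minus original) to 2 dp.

Original: g = 0.5689, ΔT = 2.7/(1−0.5689) = 6.2630 °C.
Without surface-albedo: g' = 0.4777, ΔT' = 2.7/(1−0.4777) = 5.1694 °C.
Change = 5.1694 − 6.2630 = -1.09 °C.

-1.09 °C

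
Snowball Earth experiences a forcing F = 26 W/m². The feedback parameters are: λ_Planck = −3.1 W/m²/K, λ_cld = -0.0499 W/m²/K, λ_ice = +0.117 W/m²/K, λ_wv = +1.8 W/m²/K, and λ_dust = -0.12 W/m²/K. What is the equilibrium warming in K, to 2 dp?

19.22 K

Net feedback parameter λ = (−3.1) + (-0.0499) + (+0.117) + (+1.8) + (-0.12) = -1.3529 W/m²/K.
ΔT = −F/λ = −26/(-1.3529) = 19.22 K.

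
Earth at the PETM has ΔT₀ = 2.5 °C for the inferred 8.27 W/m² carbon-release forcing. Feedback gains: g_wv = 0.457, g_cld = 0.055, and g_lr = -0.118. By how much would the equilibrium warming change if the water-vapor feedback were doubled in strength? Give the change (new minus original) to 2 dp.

12.65 °C

Original: g = 0.394, ΔT = 2.5/(1−0.394) = 4.1254 °C.
With doubled water-vapor: g' = 0.851, ΔT' = 2.5/(1−0.851) = 16.7785 °C.
Change = 16.7785 − 4.1254 = 12.65 °C.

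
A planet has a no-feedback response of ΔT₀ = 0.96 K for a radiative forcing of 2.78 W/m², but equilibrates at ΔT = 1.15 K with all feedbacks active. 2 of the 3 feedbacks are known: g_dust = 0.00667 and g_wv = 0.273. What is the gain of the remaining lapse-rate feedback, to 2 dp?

-0.11

Amplification A = ΔT/ΔT₀ = 1.15/0.96 = 1.198.
Total gain g = 1 − 1/A = 1 − 1/1.198 = 0.1653.
Known gains sum to 0.00667 + 0.273 = 0.27967.
g_lr = 0.1653 − 0.27967 = -0.11.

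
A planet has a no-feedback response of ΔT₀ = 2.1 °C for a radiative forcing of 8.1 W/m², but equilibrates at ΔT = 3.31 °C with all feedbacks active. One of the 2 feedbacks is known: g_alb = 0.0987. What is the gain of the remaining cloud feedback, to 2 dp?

Amplification A = ΔT/ΔT₀ = 3.31/2.1 = 1.576.
Total gain g = 1 − 1/A = 1 − 1/1.576 = 0.3655.
The known gain is 0.0987.
g_cld = 0.3655 − 0.0987 = 0.27.

0.27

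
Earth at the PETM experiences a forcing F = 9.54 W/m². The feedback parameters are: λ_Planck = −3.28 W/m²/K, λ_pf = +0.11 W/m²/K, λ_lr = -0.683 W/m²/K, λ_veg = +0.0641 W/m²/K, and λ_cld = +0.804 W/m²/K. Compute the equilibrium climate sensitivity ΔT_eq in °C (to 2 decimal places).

3.20 °C

Net feedback parameter λ = (−3.28) + (+0.11) + (-0.683) + (+0.0641) + (+0.804) = -2.9849 W/m²/K.
ΔT = −F/λ = −9.54/(-2.9849) = 3.20 °C.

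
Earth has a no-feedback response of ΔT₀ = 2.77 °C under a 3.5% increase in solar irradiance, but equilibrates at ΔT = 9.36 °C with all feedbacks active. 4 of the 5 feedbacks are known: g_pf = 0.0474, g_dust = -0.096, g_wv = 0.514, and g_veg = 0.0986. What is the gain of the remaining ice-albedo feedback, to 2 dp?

0.14

Amplification A = ΔT/ΔT₀ = 9.36/2.77 = 3.379.
Total gain g = 1 − 1/A = 1 − 1/3.379 = 0.7041.
Known gains sum to 0.0474 − 0.096 + 0.514 + 0.0986 = 0.564.
g_ice = 0.7041 − 0.564 = 0.14.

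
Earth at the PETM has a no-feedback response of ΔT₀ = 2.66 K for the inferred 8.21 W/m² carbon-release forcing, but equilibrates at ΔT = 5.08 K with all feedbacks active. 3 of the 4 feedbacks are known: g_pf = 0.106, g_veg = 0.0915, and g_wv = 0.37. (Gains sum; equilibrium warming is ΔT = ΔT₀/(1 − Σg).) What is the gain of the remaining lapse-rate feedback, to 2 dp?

Amplification A = ΔT/ΔT₀ = 5.08/2.66 = 1.91.
Total gain g = 1 − 1/A = 1 − 1/1.91 = 0.4764.
Known gains sum to 0.106 + 0.0915 + 0.37 = 0.5675.
g_lr = 0.4764 − 0.5675 = -0.09.

-0.09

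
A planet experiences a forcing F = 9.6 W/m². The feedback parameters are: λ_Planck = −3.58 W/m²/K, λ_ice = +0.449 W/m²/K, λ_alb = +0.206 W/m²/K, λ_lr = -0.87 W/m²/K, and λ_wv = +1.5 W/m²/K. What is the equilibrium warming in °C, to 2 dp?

4.18 °C

Net feedback parameter λ = (−3.58) + (+0.449) + (+0.206) + (-0.87) + (+1.5) = -2.295 W/m²/K.
ΔT = −F/λ = −9.6/(-2.295) = 4.18 °C.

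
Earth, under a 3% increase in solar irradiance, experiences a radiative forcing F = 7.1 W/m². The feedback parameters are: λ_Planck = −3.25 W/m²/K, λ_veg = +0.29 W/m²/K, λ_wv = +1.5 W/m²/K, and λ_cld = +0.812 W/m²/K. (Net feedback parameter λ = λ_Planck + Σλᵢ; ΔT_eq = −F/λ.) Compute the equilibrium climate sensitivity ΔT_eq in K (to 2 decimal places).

10.96 K

Net feedback parameter λ = (−3.25) + (+0.29) + (+1.5) + (+0.812) = -0.648 W/m²/K.
ΔT = −F/λ = −7.1/(-0.648) = 10.96 K.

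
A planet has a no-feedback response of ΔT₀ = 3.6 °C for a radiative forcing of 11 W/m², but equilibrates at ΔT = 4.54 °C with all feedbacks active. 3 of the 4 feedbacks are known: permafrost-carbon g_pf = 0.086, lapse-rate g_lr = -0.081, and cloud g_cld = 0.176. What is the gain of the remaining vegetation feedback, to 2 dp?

0.03

Amplification A = ΔT/ΔT₀ = 4.54/3.6 = 1.261.
Total gain g = 1 − 1/A = 1 − 1/1.261 = 0.207.
Known gains sum to 0.086 − 0.081 + 0.176 = 0.181.
g_veg = 0.207 − 0.181 = 0.03.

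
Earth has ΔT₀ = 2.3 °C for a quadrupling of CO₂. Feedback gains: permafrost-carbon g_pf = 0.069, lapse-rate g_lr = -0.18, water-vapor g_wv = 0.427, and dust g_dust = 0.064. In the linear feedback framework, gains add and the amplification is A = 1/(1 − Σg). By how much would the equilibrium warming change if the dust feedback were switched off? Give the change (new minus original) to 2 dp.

-0.35 °C

Original: g = 0.38, ΔT = 2.3/(1−0.38) = 3.7097 °C.
Without dust: g' = 0.316, ΔT' = 2.3/(1−0.316) = 3.3626 °C.
Change = 3.3626 − 3.7097 = -0.35 °C.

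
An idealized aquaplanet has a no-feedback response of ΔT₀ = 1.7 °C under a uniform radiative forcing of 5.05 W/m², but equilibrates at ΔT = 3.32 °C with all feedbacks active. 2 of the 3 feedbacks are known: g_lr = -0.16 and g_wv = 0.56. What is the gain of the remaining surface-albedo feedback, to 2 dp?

0.09

Amplification A = ΔT/ΔT₀ = 3.32/1.7 = 1.953.
Total gain g = 1 − 1/A = 1 − 1/1.953 = 0.488.
Known gains sum to -0.16 + 0.56 = 0.4.
g_alb = 0.488 − 0.4 = 0.09.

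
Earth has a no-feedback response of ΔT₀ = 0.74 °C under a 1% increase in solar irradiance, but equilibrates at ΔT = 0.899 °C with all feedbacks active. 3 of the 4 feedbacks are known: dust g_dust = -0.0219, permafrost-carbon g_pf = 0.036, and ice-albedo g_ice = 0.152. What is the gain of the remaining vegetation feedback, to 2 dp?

Amplification A = ΔT/ΔT₀ = 0.899/0.74 = 1.215.
Total gain g = 1 − 1/A = 1 − 1/1.215 = 0.177.
Known gains sum to -0.0219 + 0.036 + 0.152 = 0.1661.
g_veg = 0.177 − 0.1661 = 0.01.

0.01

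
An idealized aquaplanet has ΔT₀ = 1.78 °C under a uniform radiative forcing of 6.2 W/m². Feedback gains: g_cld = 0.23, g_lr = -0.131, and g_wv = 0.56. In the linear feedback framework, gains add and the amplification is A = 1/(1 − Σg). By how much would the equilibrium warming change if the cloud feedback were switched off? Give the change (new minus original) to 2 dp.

Original: g = 0.659, ΔT = 1.78/(1−0.659) = 5.2199 °C.
Without cloud: g' = 0.429, ΔT' = 1.78/(1−0.429) = 3.1173 °C.
Change = 3.1173 − 5.2199 = -2.10 °C.

-2.10 °C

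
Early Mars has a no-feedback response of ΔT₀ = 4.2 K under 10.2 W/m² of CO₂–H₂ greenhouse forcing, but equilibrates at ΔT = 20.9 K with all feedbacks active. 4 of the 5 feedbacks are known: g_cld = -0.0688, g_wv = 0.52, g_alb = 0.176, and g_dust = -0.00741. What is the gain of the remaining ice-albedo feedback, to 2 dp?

Amplification A = ΔT/ΔT₀ = 20.9/4.2 = 4.976.
Total gain g = 1 − 1/A = 1 − 1/4.976 = 0.799.
Known gains sum to -0.0688 + 0.52 + 0.176 − 0.00741 = 0.61979.
g_ice = 0.799 − 0.61979 = 0.18.

0.18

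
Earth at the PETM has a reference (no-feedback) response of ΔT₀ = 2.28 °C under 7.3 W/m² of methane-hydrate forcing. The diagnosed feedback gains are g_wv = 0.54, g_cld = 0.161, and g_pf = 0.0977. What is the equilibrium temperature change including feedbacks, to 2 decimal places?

Total gain g = 0.54 + 0.161 + 0.0977 = 0.7987.
Amplification A = 1/(1 − 0.7987) = 4.968.
ΔT = 2.28 × 4.968 = 11.33 °C.

11.33 °C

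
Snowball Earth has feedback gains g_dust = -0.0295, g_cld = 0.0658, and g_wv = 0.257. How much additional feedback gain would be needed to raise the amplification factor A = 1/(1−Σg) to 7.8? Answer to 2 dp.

Current total gain = 0.2933.
Target gain for A = 7.8: g* = 1 − 1/7.8 = 0.8718.
Additional gain needed = 0.8718 − 0.2933 = 0.58.

0.58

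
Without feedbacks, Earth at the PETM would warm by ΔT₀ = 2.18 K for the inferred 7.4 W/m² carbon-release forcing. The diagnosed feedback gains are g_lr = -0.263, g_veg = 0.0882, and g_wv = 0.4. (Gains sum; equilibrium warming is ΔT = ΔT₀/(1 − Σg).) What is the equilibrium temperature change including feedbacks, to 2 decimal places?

Total gain g = -0.263 + 0.0882 + 0.4 = 0.2252.
Amplification A = 1/(1 − 0.2252) = 1.291.
ΔT = 2.18 × 1.291 = 2.81 K.

2.81 K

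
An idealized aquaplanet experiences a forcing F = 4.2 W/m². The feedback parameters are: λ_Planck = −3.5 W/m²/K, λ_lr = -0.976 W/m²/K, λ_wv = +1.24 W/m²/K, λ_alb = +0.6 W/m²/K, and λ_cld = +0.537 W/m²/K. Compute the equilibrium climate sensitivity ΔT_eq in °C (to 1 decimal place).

Net feedback parameter λ = (−3.5) + (-0.976) + (+1.24) + (+0.6) + (+0.537) = -2.099 W/m²/K.
ΔT = −F/λ = −4.2/(-2.099) = 2.0 °C.

2.0 °C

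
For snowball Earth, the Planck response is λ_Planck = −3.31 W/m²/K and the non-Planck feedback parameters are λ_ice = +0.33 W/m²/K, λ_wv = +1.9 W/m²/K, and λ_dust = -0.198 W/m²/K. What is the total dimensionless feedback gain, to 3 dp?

0.614

Convert to gains: g_ice = 0.33/3.31 = 0.0997; g_wv = 1.9/3.31 = 0.574; g_dust = -0.198/3.31 = -0.05982.
Total gain g = 0.61388.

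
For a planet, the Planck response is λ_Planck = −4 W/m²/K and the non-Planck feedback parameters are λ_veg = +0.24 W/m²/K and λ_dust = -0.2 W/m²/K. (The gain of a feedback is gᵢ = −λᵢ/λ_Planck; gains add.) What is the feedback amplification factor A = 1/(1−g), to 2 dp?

1.01

Convert to gains: g_veg = 0.24/4 = 0.06; g_dust = -0.2/4 = -0.05.
Total gain g = 0.01.
A = 1/(1 − 0.01) = 1.01.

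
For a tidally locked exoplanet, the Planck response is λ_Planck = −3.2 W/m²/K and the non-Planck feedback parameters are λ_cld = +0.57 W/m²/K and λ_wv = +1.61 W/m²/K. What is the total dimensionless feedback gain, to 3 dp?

0.681

Convert to gains: g_cld = 0.57/3.2 = 0.1781; g_wv = 1.61/3.2 = 0.5031.
Total gain g = 0.6812.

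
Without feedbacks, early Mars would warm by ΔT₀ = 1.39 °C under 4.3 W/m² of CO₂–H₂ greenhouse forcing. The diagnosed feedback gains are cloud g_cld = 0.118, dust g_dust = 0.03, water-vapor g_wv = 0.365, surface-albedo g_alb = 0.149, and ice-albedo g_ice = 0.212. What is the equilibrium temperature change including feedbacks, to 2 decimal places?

Total gain g = 0.118 + 0.03 + 0.365 + 0.149 + 0.212 = 0.874.
Amplification A = 1/(1 − 0.874) = 7.937.
ΔT = 1.39 × 7.937 = 11.03 °C.

11.03 °C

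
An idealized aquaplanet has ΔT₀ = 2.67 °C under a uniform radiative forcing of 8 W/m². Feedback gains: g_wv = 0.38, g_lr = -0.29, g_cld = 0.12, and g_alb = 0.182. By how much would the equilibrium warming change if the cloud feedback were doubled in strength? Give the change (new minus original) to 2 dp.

Original: g = 0.392, ΔT = 2.67/(1−0.392) = 4.3914 °C.
With doubled cloud: g' = 0.512, ΔT' = 2.67/(1−0.512) = 5.4713 °C.
Change = 5.4713 − 4.3914 = 1.08 °C.

1.08 °C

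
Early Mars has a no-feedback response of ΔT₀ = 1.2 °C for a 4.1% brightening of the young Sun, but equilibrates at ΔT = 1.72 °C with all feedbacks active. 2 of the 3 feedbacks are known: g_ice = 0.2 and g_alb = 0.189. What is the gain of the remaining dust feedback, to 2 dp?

-0.09

Amplification A = ΔT/ΔT₀ = 1.72/1.2 = 1.433.
Total gain g = 1 − 1/A = 1 − 1/1.433 = 0.3022.
Known gains sum to 0.2 + 0.189 = 0.389.
g_dust = 0.3022 − 0.389 = -0.09.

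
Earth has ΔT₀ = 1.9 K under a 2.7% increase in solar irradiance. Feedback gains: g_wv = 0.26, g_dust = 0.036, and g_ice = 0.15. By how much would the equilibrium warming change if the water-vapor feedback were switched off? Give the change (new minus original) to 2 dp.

-1.10 K

Original: g = 0.446, ΔT = 1.9/(1−0.446) = 3.4296 K.
Without water-vapor: g' = 0.186, ΔT' = 1.9/(1−0.186) = 2.3342 K.
Change = 2.3342 − 3.4296 = -1.10 K.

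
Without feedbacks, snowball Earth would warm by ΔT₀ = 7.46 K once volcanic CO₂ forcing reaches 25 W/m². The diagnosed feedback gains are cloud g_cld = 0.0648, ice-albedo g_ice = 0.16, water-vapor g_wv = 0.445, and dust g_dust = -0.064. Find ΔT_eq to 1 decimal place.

Total gain g = 0.0648 + 0.16 + 0.445 − 0.064 = 0.6058.
Amplification A = 1/(1 − 0.6058) = 2.537.
ΔT = 7.46 × 2.537 = 18.9 K.

18.9 K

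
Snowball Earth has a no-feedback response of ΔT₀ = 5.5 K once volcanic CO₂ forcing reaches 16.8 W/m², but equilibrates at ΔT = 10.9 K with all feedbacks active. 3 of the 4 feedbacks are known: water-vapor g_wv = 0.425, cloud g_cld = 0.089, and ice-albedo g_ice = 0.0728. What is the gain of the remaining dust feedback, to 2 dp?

Amplification A = ΔT/ΔT₀ = 10.9/5.5 = 1.982.
Total gain g = 1 − 1/A = 1 − 1/1.982 = 0.4955.
Known gains sum to 0.425 + 0.089 + 0.0728 = 0.5868.
g_dust = 0.4955 − 0.5868 = -0.09.

-0.09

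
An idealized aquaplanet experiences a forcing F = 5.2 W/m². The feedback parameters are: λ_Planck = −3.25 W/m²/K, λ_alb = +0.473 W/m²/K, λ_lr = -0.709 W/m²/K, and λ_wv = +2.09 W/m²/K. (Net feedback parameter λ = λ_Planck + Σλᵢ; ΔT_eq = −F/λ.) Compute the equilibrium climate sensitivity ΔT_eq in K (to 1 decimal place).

Net feedback parameter λ = (−3.25) + (+0.473) + (-0.709) + (+2.09) = -1.396 W/m²/K.
ΔT = −F/λ = −5.2/(-1.396) = 3.7 K.

3.7 K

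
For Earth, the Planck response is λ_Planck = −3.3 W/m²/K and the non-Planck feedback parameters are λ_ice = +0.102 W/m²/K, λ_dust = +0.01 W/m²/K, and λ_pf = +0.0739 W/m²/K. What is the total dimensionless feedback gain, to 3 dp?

Convert to gains: g_ice = 0.102/3.3 = 0.03091; g_dust = 0.01/3.3 = 0.00303; g_pf = 0.0739/3.3 = 0.02239.
Total gain g = 0.05633.

0.056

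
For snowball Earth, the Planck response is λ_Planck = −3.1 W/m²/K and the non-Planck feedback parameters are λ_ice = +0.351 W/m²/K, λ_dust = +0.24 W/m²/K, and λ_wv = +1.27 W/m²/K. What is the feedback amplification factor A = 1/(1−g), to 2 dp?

2.50

Convert to gains: g_ice = 0.351/3.1 = 0.1132; g_dust = 0.24/3.1 = 0.07742; g_wv = 1.27/3.1 = 0.4097.
Total gain g = 0.60032.
A = 1/(1 − 0.60032) = 2.50.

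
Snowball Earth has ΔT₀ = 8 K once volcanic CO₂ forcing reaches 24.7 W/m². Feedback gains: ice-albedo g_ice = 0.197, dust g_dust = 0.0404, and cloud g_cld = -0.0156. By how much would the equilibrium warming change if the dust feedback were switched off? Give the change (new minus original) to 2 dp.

Original: g = 0.2218, ΔT = 8/(1−0.2218) = 10.2801 K.
Without dust: g' = 0.1814, ΔT' = 8/(1−0.1814) = 9.7728 K.
Change = 9.7728 − 10.2801 = -0.51 K.

-0.51 K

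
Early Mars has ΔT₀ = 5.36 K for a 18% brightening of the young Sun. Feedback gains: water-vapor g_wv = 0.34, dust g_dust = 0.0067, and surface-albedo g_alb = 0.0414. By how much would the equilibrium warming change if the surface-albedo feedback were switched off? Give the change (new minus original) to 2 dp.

Original: g = 0.3881, ΔT = 5.36/(1−0.3881) = 8.7596 K.
Without surface-albedo: g' = 0.3467, ΔT' = 5.36/(1−0.3467) = 8.2045 K.
Change = 8.2045 − 8.7596 = -0.56 K.

-0.56 K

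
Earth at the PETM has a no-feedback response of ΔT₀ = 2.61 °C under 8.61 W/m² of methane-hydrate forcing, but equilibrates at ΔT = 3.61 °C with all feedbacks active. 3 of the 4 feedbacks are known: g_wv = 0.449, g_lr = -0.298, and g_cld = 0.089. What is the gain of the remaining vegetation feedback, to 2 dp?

0.04

Amplification A = ΔT/ΔT₀ = 3.61/2.61 = 1.383.
Total gain g = 1 − 1/A = 1 − 1/1.383 = 0.2769.
Known gains sum to 0.449 − 0.298 + 0.089 = 0.24.
g_veg = 0.2769 − 0.24 = 0.04.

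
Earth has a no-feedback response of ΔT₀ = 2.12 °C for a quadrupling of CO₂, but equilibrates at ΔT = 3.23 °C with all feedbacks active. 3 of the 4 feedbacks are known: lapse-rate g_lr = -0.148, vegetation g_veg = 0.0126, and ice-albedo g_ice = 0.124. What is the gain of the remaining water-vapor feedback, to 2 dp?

Amplification A = ΔT/ΔT₀ = 3.23/2.12 = 1.524.
Total gain g = 1 − 1/A = 1 − 1/1.524 = 0.3438.
Known gains sum to -0.148 + 0.0126 + 0.124 = -0.0114.
g_wv = 0.3438 + 0.0114 = 0.36.

0.36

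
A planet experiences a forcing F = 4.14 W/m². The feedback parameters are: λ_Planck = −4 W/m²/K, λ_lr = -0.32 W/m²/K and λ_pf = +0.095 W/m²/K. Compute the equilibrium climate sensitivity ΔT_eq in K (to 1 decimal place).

1.0 K

Net feedback parameter λ = (−4) + (-0.32) + (+0.095) = -4.225 W/m²/K.
ΔT = −F/λ = −4.14/(-4.225) = 1.0 K.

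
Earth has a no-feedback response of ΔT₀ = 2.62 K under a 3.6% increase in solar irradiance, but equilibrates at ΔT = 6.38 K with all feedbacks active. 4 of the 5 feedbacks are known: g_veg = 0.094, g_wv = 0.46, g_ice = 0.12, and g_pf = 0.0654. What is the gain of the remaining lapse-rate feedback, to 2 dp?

-0.15

Amplification A = ΔT/ΔT₀ = 6.38/2.62 = 2.435.
Total gain g = 1 − 1/A = 1 − 1/2.435 = 0.5893.
Known gains sum to 0.094 + 0.46 + 0.12 + 0.0654 = 0.7394.
g_lr = 0.5893 − 0.7394 = -0.15.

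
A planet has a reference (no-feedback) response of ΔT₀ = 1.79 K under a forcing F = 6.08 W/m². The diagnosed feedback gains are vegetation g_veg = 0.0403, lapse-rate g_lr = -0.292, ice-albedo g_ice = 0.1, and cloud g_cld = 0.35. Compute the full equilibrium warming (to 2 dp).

Total gain g = 0.0403 − 0.292 + 0.1 + 0.35 = 0.1983.
Amplification A = 1/(1 − 0.1983) = 1.247.
ΔT = 1.79 × 1.247 = 2.23 K.

2.23 K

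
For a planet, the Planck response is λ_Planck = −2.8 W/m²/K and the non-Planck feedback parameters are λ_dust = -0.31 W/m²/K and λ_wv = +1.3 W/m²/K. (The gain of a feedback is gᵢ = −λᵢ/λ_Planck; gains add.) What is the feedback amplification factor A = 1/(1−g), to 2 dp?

Convert to gains: g_dust = -0.31/2.8 = -0.1107; g_wv = 1.3/2.8 = 0.4643.
Total gain g = 0.3536.
A = 1/(1 − 0.3536) = 1.55.

1.55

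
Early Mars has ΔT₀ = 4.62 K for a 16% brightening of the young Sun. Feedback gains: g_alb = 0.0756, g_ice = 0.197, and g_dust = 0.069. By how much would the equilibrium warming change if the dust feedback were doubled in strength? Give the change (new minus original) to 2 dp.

Original: g = 0.3416, ΔT = 4.62/(1−0.3416) = 7.0170 K.
With doubled dust: g' = 0.4106, ΔT' = 4.62/(1−0.4106) = 7.8385 K.
Change = 7.8385 − 7.0170 = 0.82 K.

0.82 K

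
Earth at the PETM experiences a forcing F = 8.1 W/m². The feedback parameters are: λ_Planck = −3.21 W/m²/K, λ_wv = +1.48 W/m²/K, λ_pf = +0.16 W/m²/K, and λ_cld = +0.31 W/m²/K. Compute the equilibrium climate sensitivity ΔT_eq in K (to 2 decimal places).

6.43 K

Net feedback parameter λ = (−3.21) + (+1.48) + (+0.16) + (+0.31) = -1.26 W/m²/K.
ΔT = −F/λ = −8.1/(-1.26) = 6.43 K.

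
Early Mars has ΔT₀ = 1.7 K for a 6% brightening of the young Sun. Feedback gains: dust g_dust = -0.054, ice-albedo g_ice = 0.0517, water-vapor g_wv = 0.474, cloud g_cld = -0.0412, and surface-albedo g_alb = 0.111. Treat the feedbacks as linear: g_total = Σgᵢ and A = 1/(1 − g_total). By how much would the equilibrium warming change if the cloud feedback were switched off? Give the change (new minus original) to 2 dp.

0.37 K

Original: g = 0.5415, ΔT = 1.7/(1−0.5415) = 3.7077 K.
Without cloud: g' = 0.5827, ΔT' = 1.7/(1−0.5827) = 4.0738 K.
Change = 4.0738 − 3.7077 = 0.37 K.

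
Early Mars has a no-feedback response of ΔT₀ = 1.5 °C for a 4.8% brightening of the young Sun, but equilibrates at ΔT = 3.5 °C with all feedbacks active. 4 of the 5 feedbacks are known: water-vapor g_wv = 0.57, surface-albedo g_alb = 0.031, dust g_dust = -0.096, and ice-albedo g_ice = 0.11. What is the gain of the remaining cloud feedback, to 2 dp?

Amplification A = ΔT/ΔT₀ = 3.5/1.5 = 2.333.
Total gain g = 1 − 1/A = 1 − 1/2.333 = 0.5714.
Known gains sum to 0.57 + 0.031 − 0.096 + 0.11 = 0.615.
g_cld = 0.5714 − 0.615 = -0.04.

-0.04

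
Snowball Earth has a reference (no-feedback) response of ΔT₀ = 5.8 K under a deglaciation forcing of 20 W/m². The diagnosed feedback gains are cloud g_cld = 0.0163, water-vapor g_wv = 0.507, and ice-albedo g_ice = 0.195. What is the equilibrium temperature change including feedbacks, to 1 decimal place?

20.6 K

Total gain g = 0.0163 + 0.507 + 0.195 = 0.7183.
Amplification A = 1/(1 − 0.7183) = 3.55.
ΔT = 5.8 × 3.55 = 20.6 K.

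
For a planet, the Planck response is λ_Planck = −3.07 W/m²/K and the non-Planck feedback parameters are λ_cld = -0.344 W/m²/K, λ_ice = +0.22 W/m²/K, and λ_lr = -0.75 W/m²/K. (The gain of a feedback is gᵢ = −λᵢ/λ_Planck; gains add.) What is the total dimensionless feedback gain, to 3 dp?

Convert to gains: g_cld = -0.344/3.07 = -0.1121; g_ice = 0.22/3.07 = 0.07166; g_lr = -0.75/3.07 = -0.2443.
Total gain g = -0.28474.

-0.285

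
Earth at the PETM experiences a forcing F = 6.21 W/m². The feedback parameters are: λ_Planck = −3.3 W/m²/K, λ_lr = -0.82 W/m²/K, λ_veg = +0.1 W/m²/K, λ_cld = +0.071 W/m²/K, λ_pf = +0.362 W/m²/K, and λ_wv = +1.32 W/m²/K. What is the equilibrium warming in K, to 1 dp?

Net feedback parameter λ = (−3.3) + (-0.82) + (+0.1) + (+0.071) + (+0.362) + (+1.32) = -2.267 W/m²/K.
ΔT = −F/λ = −6.21/(-2.267) = 2.7 K.

2.7 K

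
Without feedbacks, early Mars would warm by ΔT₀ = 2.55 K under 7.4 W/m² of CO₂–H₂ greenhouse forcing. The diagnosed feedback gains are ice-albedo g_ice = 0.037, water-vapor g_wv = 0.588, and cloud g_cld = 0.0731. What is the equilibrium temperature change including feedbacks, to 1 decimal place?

Total gain g = 0.037 + 0.588 + 0.0731 = 0.6981.
Amplification A = 1/(1 − 0.6981) = 3.312.
ΔT = 2.55 × 3.312 = 8.4 K.

8.4 K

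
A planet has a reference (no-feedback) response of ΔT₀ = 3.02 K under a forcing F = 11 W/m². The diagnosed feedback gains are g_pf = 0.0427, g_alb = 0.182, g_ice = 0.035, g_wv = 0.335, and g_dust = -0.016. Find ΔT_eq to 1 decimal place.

Total gain g = 0.0427 + 0.182 + 0.035 + 0.335 − 0.016 = 0.5787.
Amplification A = 1/(1 − 0.5787) = 2.374.
ΔT = 3.02 × 2.374 = 7.2 K.

7.2 K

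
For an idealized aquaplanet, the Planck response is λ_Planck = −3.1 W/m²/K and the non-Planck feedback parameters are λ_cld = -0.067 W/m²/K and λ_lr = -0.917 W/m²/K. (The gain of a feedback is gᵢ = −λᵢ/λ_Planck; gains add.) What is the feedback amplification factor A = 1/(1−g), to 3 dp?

0.759

Convert to gains: g_cld = -0.067/3.1 = -0.02161; g_lr = -0.917/3.1 = -0.2958.
Total gain g = -0.31741.
A = 1/(1 + 0.31741) = 0.759.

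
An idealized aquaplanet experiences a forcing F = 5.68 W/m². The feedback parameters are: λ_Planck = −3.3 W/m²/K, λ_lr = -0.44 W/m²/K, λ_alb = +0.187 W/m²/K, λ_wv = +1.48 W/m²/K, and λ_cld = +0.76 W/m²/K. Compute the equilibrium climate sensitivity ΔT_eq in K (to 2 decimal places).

Net feedback parameter λ = (−3.3) + (-0.44) + (+0.187) + (+1.48) + (+0.76) = -1.313 W/m²/K.
ΔT = −F/λ = −5.68/(-1.313) = 4.33 K.

4.33 K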